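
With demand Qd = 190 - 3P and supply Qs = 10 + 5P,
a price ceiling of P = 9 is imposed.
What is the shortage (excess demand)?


At P = 9:
Qd = 190 - 3*9 = 163
Qs = 10 + 5*9 = 55
Shortage = Qd - Qs = 163 - 55 = 108

108


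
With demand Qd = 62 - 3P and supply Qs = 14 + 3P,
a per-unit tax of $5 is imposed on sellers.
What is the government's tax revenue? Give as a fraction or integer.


With tax on sellers, new supply: Qs' = 14 + 3(P - 5)
= 3P - 1
New equilibrium quantity:
Q_new = 61/2
Tax revenue = tax * Q_new = 5 * 61/2 = 305/2

305/2


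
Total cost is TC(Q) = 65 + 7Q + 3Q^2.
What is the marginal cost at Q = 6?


MC = dTC/dQ = 7 + 2*3*Q
At Q = 6:
MC = 7 + 6*6
MC = 7 + 36 = 43

43


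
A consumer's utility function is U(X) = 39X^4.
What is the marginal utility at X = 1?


MU = dU/dX = 39*4*X^(4-1)
MU = 156*X^3
At X = 1:
MU = 156 * 1^3
MU = 156 * 1 = 156

156


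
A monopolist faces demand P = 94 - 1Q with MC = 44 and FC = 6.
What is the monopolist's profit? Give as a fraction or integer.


MR = MC: 94 - 2Q = 44
Q* = 25
P* = 94 - 1*25 = 69
Profit = (P* - MC)*Q* - FC
= (69 - 44)*25 - 6
= 25*25 - 6
= 625 - 6 = 619

619


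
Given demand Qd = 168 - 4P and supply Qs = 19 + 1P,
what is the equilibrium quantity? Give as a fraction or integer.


First find equilibrium price:
168 - 4P = 19 + 1P
P* = 149/5 = 149/5
Then substitute into demand:
Q* = 168 - 4 * 149/5 = 244/5

244/5


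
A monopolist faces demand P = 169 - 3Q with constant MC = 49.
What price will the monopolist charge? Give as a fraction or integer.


MR = 169 - 6Q
Set MR = MC: 169 - 6Q = 49
Q* = 20
Substitute into demand:
P* = 169 - 3*20 = 109

109


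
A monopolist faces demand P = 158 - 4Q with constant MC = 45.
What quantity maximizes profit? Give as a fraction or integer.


TR = P*Q = (158 - 4Q)Q = 158Q - 4Q^2
MR = dTR/dQ = 158 - 8Q
Set MR = MC:
158 - 8Q = 45
113 = 8Q
Q* = 113/8 = 113/8

113/8


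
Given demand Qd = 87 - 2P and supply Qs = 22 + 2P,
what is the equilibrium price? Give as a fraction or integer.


At equilibrium, Qd = Qs.
87 - 2P = 22 + 2P
87 - 22 = 2P + 2P
65 = 4P
P* = 65/4 = 65/4

65/4


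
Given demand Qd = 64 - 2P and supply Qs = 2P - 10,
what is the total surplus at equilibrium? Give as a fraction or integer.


Find equilibrium: 64 - 2P = 2P - 10
64 + 10 = 4P
P* = 74/4 = 37/2
Q* = 2*37/2 - 10 = 27
Inverse demand: P = 32 - Q/2, so P_max = 32
Inverse supply: P = 5 + Q/2, so P_min = 5
CS = (1/2) * 27 * (32 - 37/2) = 729/4
PS = (1/2) * 27 * (37/2 - 5) = 729/4
TS = CS + PS = 729/4 + 729/4 = 729/2

729/2


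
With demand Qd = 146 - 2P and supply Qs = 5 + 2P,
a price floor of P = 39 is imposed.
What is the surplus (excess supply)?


At P = 39:
Qd = 146 - 2*39 = 68
Qs = 5 + 2*39 = 83
Surplus = Qs - Qd = 83 - 68 = 15

15


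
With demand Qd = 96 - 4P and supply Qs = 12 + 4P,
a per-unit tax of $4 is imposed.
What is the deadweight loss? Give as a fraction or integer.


Pre-tax equilibrium quantity: Q* = 54
Post-tax equilibrium quantity: Q_tax = 46
Reduction in quantity: Q* - Q_tax = 8
DWL = (1/2) * tax * (Q* - Q_tax)
DWL = (1/2) * 4 * 8 = 16

16


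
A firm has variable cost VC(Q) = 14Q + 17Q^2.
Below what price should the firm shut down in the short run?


AVC(Q) = VC(Q)/Q = 14 + 17Q
AVC is increasing in Q, so minimum AVC is at Q -> 0+.
Min AVC = 14
The firm should shut down if P < 14.

14


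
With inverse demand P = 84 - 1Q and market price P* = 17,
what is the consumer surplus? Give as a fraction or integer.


Maximum willingness to pay (at Q=0): P_max = 84
Quantity demanded at P* = 17:
Q* = (84 - 17)/1 = 67
CS = (1/2) * Q* * (P_max - P*)
CS = (1/2) * 67 * (84 - 17)
CS = (1/2) * 67 * 67 = 4489/2

4489/2


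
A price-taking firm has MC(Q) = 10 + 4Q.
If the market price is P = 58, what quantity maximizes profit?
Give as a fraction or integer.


In perfect competition, profit is maximized where P = MC.
58 = 10 + 4Q
48 = 4Q
Q* = 48/4 = 12

12


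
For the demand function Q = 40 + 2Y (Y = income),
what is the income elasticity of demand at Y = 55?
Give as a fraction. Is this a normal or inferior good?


dQ/dY = 2
At Y = 55: Q = 40 + 2*55 = 150
Ey = (dQ/dY)(Y/Q) = 2 * 55 / 150 = 11/15
Since Ey > 0, this is a normal good.

11/15 (normal good)


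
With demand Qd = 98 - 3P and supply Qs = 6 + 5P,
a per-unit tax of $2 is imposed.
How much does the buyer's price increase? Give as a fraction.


With a per-unit tax, the buyer's price increase depends on relative slopes.
Supply slope: d = 5, Demand slope: b = 3
Buyer's price increase = d * tax / (b + d)
= 5 * 2 / (3 + 5)
= 10 / 8 = 5/4

5/4


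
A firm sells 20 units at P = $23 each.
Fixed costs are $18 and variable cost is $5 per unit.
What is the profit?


Total Revenue = P * Q = 23 * 20 = $460
Total Cost = FC + VC*Q = 18 + 5*20 = $118
Profit = TR - TC = 460 - 118 = $342

$342


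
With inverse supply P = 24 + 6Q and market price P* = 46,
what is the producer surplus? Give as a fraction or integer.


Minimum supply price (at Q=0): P_min = 24
Quantity supplied at P* = 46:
Q* = (46 - 24)/6 = 11/3
PS = (1/2) * Q* * (P* - P_min)
PS = (1/2) * 11/3 * (46 - 24)
PS = (1/2) * 11/3 * 22 = 121/3

121/3


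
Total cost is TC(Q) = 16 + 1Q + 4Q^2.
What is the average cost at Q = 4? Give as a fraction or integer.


TC(4) = 16 + 1*4 + 4*4^2
TC(4) = 16 + 4 + 64 = 84
AC = TC/Q = 84/4 = 21

21


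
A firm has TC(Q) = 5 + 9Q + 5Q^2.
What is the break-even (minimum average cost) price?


AC(Q) = 5/Q + 9 + 5Q
To minimize: dAC/dQ = -5/Q^2 + 5 = 0
Q^2 = 5/5 = 1
Q* = 1
Min AC = 5/1 + 9 + 5*1
Min AC = 5 + 9 + 5 = 19

19


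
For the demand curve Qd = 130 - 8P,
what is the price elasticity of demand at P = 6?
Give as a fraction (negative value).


dQ/dP = -8
At P = 6: Q = 130 - 8*6 = 82
E = (dQ/dP)(P/Q) = (-8)(6/82) = -24/41

-24/41


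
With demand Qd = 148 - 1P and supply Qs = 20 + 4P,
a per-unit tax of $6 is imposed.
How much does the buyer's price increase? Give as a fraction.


With a per-unit tax, the buyer's price increase depends on relative slopes.
Supply slope: d = 4, Demand slope: b = 1
Buyer's price increase = d * tax / (b + d)
= 4 * 6 / (1 + 4)
= 24 / 5 = 24/5

24/5


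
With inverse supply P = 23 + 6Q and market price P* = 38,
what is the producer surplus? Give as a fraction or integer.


Minimum supply price (at Q=0): P_min = 23
Quantity supplied at P* = 38:
Q* = (38 - 23)/6 = 5/2
PS = (1/2) * Q* * (P* - P_min)
PS = (1/2) * 5/2 * (38 - 23)
PS = (1/2) * 5/2 * 15 = 75/4

75/4


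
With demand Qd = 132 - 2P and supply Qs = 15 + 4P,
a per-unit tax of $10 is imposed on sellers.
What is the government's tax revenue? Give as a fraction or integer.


With tax on sellers, new supply: Qs' = 15 + 4(P - 10)
= 4P - 25
New equilibrium quantity:
Q_new = 239/3
Tax revenue = tax * Q_new = 10 * 239/3 = 2390/3

2390/3


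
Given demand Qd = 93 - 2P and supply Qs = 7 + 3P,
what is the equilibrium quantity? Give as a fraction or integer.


First find equilibrium price:
93 - 2P = 7 + 3P
P* = 86/5 = 86/5
Then substitute into demand:
Q* = 93 - 2 * 86/5 = 293/5

293/5


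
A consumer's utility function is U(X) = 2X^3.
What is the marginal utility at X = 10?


MU = dU/dX = 2*3*X^(3-1)
MU = 6*X^2
At X = 10:
MU = 6 * 10^2
MU = 6 * 100 = 600

600


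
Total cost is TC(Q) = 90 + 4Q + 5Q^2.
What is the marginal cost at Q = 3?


MC = dTC/dQ = 4 + 2*5*Q
At Q = 3:
MC = 4 + 10*3
MC = 4 + 30 = 34

34


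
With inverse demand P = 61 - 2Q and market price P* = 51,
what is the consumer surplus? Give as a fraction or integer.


Maximum willingness to pay (at Q=0): P_max = 61
Quantity demanded at P* = 51:
Q* = (61 - 51)/2 = 5
CS = (1/2) * Q* * (P_max - P*)
CS = (1/2) * 5 * (61 - 51)
CS = (1/2) * 5 * 10 = 25

25


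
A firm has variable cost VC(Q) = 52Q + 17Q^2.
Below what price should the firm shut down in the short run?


AVC(Q) = VC(Q)/Q = 52 + 17Q
AVC is increasing in Q, so minimum AVC is at Q -> 0+.
Min AVC = 52
The firm should shut down if P < 52.

52


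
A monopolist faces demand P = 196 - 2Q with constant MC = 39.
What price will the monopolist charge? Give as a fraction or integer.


MR = 196 - 4Q
Set MR = MC: 196 - 4Q = 39
Q* = 157/4
Substitute into demand:
P* = 196 - 2*157/4 = 235/2

235/2


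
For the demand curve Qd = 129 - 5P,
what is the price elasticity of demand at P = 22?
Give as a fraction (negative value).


dQ/dP = -5
At P = 22: Q = 129 - 5*22 = 19
E = (dQ/dP)(P/Q) = (-5)(22/19) = -110/19

-110/19


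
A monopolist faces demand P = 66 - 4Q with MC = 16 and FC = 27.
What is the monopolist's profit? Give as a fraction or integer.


MR = MC: 66 - 8Q = 16
Q* = 25/4
P* = 66 - 4*25/4 = 41
Profit = (P* - MC)*Q* - FC
= (41 - 16)*25/4 - 27
= 25*25/4 - 27
= 625/4 - 27 = 517/4

517/4


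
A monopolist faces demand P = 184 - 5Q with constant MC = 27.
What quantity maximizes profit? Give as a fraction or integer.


TR = P*Q = (184 - 5Q)Q = 184Q - 5Q^2
MR = dTR/dQ = 184 - 10Q
Set MR = MC:
184 - 10Q = 27
157 = 10Q
Q* = 157/10 = 157/10

157/10


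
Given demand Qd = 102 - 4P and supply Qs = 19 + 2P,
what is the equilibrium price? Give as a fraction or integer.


At equilibrium, Qd = Qs.
102 - 4P = 19 + 2P
102 - 19 = 4P + 2P
83 = 6P
P* = 83/6 = 83/6

83/6


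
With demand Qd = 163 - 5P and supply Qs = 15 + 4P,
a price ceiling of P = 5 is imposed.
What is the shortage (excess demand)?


At P = 5:
Qd = 163 - 5*5 = 138
Qs = 15 + 4*5 = 35
Shortage = Qd - Qs = 138 - 35 = 103

103


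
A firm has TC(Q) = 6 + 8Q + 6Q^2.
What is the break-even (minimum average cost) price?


AC(Q) = 6/Q + 8 + 6Q
To minimize: dAC/dQ = -6/Q^2 + 6 = 0
Q^2 = 6/6 = 1
Q* = 1
Min AC = 6/1 + 8 + 6*1
Min AC = 6 + 8 + 6 = 20

20


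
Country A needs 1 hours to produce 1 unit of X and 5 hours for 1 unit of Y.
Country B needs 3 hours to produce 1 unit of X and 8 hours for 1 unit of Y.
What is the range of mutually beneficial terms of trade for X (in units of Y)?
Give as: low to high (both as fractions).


Opportunity cost of X for Country A = hours_X / hours_Y = 1/5 = 1/5 units of Y
Opportunity cost of X for Country B = hours_X / hours_Y = 3/8 = 3/8 units of Y
Terms of trade must be between the two opportunity costs.
Range: 1/5 to 3/8

1/5 to 3/8


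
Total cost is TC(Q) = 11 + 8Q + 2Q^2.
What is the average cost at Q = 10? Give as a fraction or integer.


TC(10) = 11 + 8*10 + 2*10^2
TC(10) = 11 + 80 + 200 = 291
AC = TC/Q = 291/10 = 291/10

291/10


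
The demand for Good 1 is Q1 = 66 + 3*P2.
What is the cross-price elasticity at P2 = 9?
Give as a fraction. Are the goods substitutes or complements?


dQ1/dP2 = 3
At P2 = 9: Q1 = 66 + 3*9 = 93
Exy = (dQ1/dP2)(P2/Q1) = 3 * 9 / 93 = 9/31
Since Exy > 0, the goods are substitutes.

9/31 (substitutes)


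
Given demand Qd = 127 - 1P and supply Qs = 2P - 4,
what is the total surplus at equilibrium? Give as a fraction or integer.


Find equilibrium: 127 - 1P = 2P - 4
127 + 4 = 3P
P* = 131/3 = 131/3
Q* = 2*131/3 - 4 = 250/3
Inverse demand: P = 127 - Q/1, so P_max = 127
Inverse supply: P = 2 + Q/2, so P_min = 2
CS = (1/2) * 250/3 * (127 - 131/3) = 31250/9
PS = (1/2) * 250/3 * (131/3 - 2) = 15625/9
TS = CS + PS = 31250/9 + 15625/9 = 15625/3

15625/3


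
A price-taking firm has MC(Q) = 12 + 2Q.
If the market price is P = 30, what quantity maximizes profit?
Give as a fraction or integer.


In perfect competition, profit is maximized where P = MC.
30 = 12 + 2Q
18 = 2Q
Q* = 18/2 = 9

9


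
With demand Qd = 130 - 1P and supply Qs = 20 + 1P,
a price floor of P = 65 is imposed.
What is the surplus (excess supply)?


At P = 65:
Qd = 130 - 1*65 = 65
Qs = 20 + 1*65 = 85
Surplus = Qs - Qd = 85 - 65 = 20

20


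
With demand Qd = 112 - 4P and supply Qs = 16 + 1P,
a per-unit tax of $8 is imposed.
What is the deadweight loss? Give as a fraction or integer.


Pre-tax equilibrium quantity: Q* = 176/5
Post-tax equilibrium quantity: Q_tax = 144/5
Reduction in quantity: Q* - Q_tax = 32/5
DWL = (1/2) * tax * (Q* - Q_tax)
DWL = (1/2) * 8 * 32/5 = 128/5

128/5


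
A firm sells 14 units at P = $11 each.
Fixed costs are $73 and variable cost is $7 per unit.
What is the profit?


Total Revenue = P * Q = 11 * 14 = $154
Total Cost = FC + VC*Q = 73 + 7*14 = $171
Profit = TR - TC = 154 - 171 = $-17

$-17


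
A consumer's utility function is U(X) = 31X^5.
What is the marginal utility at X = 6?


MU = dU/dX = 31*5*X^(5-1)
MU = 155*X^4
At X = 6:
MU = 155 * 6^4
MU = 155 * 1296 = 200880

200880


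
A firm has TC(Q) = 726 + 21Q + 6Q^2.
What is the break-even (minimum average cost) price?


AC(Q) = 726/Q + 21 + 6Q
To minimize: dAC/dQ = -726/Q^2 + 6 = 0
Q^2 = 726/6 = 121
Q* = 11
Min AC = 726/11 + 21 + 6*11
Min AC = 66 + 21 + 66 = 153

153


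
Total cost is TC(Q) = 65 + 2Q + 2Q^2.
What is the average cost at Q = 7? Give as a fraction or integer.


TC(7) = 65 + 2*7 + 2*7^2
TC(7) = 65 + 14 + 98 = 177
AC = TC/Q = 177/7 = 177/7

177/7


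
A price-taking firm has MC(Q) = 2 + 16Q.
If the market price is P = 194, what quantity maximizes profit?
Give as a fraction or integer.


In perfect competition, profit is maximized where P = MC.
194 = 2 + 16Q
192 = 16Q
Q* = 192/16 = 12

12


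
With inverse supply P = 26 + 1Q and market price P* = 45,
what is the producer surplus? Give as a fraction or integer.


Minimum supply price (at Q=0): P_min = 26
Quantity supplied at P* = 45:
Q* = (45 - 26)/1 = 19
PS = (1/2) * Q* * (P* - P_min)
PS = (1/2) * 19 * (45 - 26)
PS = (1/2) * 19 * 19 = 361/2

361/2


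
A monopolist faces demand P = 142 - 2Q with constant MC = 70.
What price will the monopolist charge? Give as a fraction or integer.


MR = 142 - 4Q
Set MR = MC: 142 - 4Q = 70
Q* = 18
Substitute into demand:
P* = 142 - 2*18 = 106

106


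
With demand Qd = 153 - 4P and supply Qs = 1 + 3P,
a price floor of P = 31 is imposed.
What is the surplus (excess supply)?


At P = 31:
Qd = 153 - 4*31 = 29
Qs = 1 + 3*31 = 94
Surplus = Qs - Qd = 94 - 29 = 65

65


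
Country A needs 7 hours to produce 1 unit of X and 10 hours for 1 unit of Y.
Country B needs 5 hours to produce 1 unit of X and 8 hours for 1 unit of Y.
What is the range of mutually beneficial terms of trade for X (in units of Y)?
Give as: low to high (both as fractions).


Opportunity cost of X for Country A = hours_X / hours_Y = 7/10 = 7/10 units of Y
Opportunity cost of X for Country B = hours_X / hours_Y = 5/8 = 5/8 units of Y
Terms of trade must be between the two opportunity costs.
Range: 5/8 to 7/10

5/8 to 7/10


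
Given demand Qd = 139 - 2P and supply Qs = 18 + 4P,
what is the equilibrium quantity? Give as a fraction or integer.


First find equilibrium price:
139 - 2P = 18 + 4P
P* = 121/6 = 121/6
Then substitute into demand:
Q* = 139 - 2 * 121/6 = 296/3

296/3


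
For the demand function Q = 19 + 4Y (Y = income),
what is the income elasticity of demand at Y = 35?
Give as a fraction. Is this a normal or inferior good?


dQ/dY = 4
At Y = 35: Q = 19 + 4*35 = 159
Ey = (dQ/dY)(Y/Q) = 4 * 35 / 159 = 140/159
Since Ey > 0, this is a normal good.

140/159 (normal good)


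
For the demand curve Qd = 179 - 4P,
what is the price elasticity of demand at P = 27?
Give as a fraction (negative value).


dQ/dP = -4
At P = 27: Q = 179 - 4*27 = 71
E = (dQ/dP)(P/Q) = (-4)(27/71) = -108/71

-108/71


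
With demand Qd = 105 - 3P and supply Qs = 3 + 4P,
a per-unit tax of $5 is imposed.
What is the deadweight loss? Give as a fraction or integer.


Pre-tax equilibrium quantity: Q* = 429/7
Post-tax equilibrium quantity: Q_tax = 369/7
Reduction in quantity: Q* - Q_tax = 60/7
DWL = (1/2) * tax * (Q* - Q_tax)
DWL = (1/2) * 5 * 60/7 = 150/7

150/7


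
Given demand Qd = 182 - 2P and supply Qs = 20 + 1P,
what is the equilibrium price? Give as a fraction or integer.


At equilibrium, Qd = Qs.
182 - 2P = 20 + 1P
182 - 20 = 2P + 1P
162 = 3P
P* = 162/3 = 54

54


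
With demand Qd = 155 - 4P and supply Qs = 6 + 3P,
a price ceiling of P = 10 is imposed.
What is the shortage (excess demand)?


At P = 10:
Qd = 155 - 4*10 = 115
Qs = 6 + 3*10 = 36
Shortage = Qd - Qs = 115 - 36 = 79

79


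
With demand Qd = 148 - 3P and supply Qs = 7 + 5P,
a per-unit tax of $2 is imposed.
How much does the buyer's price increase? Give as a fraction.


With a per-unit tax, the buyer's price increase depends on relative slopes.
Supply slope: d = 5, Demand slope: b = 3
Buyer's price increase = d * tax / (b + d)
= 5 * 2 / (3 + 5)
= 10 / 8 = 5/4

5/4


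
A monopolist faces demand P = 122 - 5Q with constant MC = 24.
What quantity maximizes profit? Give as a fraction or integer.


TR = P*Q = (122 - 5Q)Q = 122Q - 5Q^2
MR = dTR/dQ = 122 - 10Q
Set MR = MC:
122 - 10Q = 24
98 = 10Q
Q* = 98/10 = 49/5

49/5


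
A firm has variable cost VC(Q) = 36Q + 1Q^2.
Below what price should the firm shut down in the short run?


AVC(Q) = VC(Q)/Q = 36 + 1Q
AVC is increasing in Q, so minimum AVC is at Q -> 0+.
Min AVC = 36
The firm should shut down if P < 36.

36


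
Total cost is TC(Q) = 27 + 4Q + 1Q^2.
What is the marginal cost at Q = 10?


MC = dTC/dQ = 4 + 2*1*Q
At Q = 10:
MC = 4 + 2*10
MC = 4 + 20 = 24

24


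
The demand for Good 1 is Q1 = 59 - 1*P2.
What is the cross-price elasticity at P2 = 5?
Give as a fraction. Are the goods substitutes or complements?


dQ1/dP2 = -1
At P2 = 5: Q1 = 59 - 1*5 = 54
Exy = (dQ1/dP2)(P2/Q1) = -1 * 5 / 54 = -5/54
Since Exy < 0, the goods are complements.

-5/54 (complements)


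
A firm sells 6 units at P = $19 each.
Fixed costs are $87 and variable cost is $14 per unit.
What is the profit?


Total Revenue = P * Q = 19 * 6 = $114
Total Cost = FC + VC*Q = 87 + 14*6 = $171
Profit = TR - TC = 114 - 171 = $-57

$-57


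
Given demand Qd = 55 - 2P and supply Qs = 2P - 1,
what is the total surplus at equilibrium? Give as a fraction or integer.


Find equilibrium: 55 - 2P = 2P - 1
55 + 1 = 4P
P* = 56/4 = 14
Q* = 2*14 - 1 = 27
Inverse demand: P = 55/2 - Q/2, so P_max = 55/2
Inverse supply: P = 1/2 + Q/2, so P_min = 1/2
CS = (1/2) * 27 * (55/2 - 14) = 729/4
PS = (1/2) * 27 * (14 - 1/2) = 729/4
TS = CS + PS = 729/4 + 729/4 = 729/2

729/2


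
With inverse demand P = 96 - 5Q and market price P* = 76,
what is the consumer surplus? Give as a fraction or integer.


Maximum willingness to pay (at Q=0): P_max = 96
Quantity demanded at P* = 76:
Q* = (96 - 76)/5 = 4
CS = (1/2) * Q* * (P_max - P*)
CS = (1/2) * 4 * (96 - 76)
CS = (1/2) * 4 * 20 = 40

40


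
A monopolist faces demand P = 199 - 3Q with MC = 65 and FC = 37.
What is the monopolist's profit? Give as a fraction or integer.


MR = MC: 199 - 6Q = 65
Q* = 67/3
P* = 199 - 3*67/3 = 132
Profit = (P* - MC)*Q* - FC
= (132 - 65)*67/3 - 37
= 67*67/3 - 37
= 4489/3 - 37 = 4378/3

4378/3


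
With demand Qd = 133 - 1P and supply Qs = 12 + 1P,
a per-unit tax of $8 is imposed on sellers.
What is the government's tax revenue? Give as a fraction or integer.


With tax on sellers, new supply: Qs' = 12 + 1(P - 8)
= 4 + 1P
New equilibrium quantity:
Q_new = 137/2
Tax revenue = tax * Q_new = 8 * 137/2 = 548

548


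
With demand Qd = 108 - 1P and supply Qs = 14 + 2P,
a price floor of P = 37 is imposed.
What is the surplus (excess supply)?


At P = 37:
Qd = 108 - 1*37 = 71
Qs = 14 + 2*37 = 88
Surplus = Qs - Qd = 88 - 71 = 17

17


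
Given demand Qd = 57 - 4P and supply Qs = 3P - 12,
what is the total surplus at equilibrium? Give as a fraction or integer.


Find equilibrium: 57 - 4P = 3P - 12
57 + 12 = 7P
P* = 69/7 = 69/7
Q* = 3*69/7 - 12 = 123/7
Inverse demand: P = 57/4 - Q/4, so P_max = 57/4
Inverse supply: P = 4 + Q/3, so P_min = 4
CS = (1/2) * 123/7 * (57/4 - 69/7) = 15129/392
PS = (1/2) * 123/7 * (69/7 - 4) = 5043/98
TS = CS + PS = 15129/392 + 5043/98 = 5043/56

5043/56


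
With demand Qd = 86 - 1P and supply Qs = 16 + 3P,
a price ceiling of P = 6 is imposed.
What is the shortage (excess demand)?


At P = 6:
Qd = 86 - 1*6 = 80
Qs = 16 + 3*6 = 34
Shortage = Qd - Qs = 80 - 34 = 46

46


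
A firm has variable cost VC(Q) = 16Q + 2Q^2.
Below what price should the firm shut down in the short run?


AVC(Q) = VC(Q)/Q = 16 + 2Q
AVC is increasing in Q, so minimum AVC is at Q -> 0+.
Min AVC = 16
The firm should shut down if P < 16.

16


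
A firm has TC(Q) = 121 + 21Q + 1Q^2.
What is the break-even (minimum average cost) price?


AC(Q) = 121/Q + 21 + 1Q
To minimize: dAC/dQ = -121/Q^2 + 1 = 0
Q^2 = 121/1 = 121
Q* = 11
Min AC = 121/11 + 21 + 1*11
Min AC = 11 + 21 + 11 = 43

43


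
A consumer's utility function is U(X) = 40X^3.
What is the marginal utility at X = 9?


MU = dU/dX = 40*3*X^(3-1)
MU = 120*X^2
At X = 9:
MU = 120 * 9^2
MU = 120 * 81 = 9720

9720


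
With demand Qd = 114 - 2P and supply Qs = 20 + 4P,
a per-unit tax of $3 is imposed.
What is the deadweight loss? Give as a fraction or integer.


Pre-tax equilibrium quantity: Q* = 248/3
Post-tax equilibrium quantity: Q_tax = 236/3
Reduction in quantity: Q* - Q_tax = 4
DWL = (1/2) * tax * (Q* - Q_tax)
DWL = (1/2) * 3 * 4 = 6

6


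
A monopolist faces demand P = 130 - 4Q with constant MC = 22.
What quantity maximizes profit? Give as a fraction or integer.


TR = P*Q = (130 - 4Q)Q = 130Q - 4Q^2
MR = dTR/dQ = 130 - 8Q
Set MR = MC:
130 - 8Q = 22
108 = 8Q
Q* = 108/8 = 27/2

27/2


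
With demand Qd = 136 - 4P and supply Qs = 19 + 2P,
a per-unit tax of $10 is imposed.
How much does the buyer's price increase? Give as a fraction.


With a per-unit tax, the buyer's price increase depends on relative slopes.
Supply slope: d = 2, Demand slope: b = 4
Buyer's price increase = d * tax / (b + d)
= 2 * 10 / (4 + 2)
= 20 / 6 = 10/3

10/3


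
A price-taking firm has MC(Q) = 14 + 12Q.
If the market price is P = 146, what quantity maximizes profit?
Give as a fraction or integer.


In perfect competition, profit is maximized where P = MC.
146 = 14 + 12Q
132 = 12Q
Q* = 132/12 = 11

11


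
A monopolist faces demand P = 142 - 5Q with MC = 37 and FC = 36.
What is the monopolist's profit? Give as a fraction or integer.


MR = MC: 142 - 10Q = 37
Q* = 21/2
P* = 142 - 5*21/2 = 179/2
Profit = (P* - MC)*Q* - FC
= (179/2 - 37)*21/2 - 36
= 105/2*21/2 - 36
= 2205/4 - 36 = 2061/4

2061/4


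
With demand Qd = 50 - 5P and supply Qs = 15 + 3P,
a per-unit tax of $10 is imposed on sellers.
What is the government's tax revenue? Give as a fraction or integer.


With tax on sellers, new supply: Qs' = 15 + 3(P - 10)
= 3P - 15
New equilibrium quantity:
Q_new = 75/8
Tax revenue = tax * Q_new = 10 * 75/8 = 375/4

375/4


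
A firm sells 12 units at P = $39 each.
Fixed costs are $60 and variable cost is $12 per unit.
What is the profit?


Total Revenue = P * Q = 39 * 12 = $468
Total Cost = FC + VC*Q = 60 + 12*12 = $204
Profit = TR - TC = 468 - 204 = $264

$264


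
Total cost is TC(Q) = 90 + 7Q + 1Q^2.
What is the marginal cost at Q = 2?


MC = dTC/dQ = 7 + 2*1*Q
At Q = 2:
MC = 7 + 2*2
MC = 7 + 4 = 11

11


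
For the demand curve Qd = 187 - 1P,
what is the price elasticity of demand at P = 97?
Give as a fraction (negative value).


dQ/dP = -1
At P = 97: Q = 187 - 1*97 = 90
E = (dQ/dP)(P/Q) = (-1)(97/90) = -97/90

-97/90


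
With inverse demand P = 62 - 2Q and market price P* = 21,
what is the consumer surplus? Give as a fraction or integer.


Maximum willingness to pay (at Q=0): P_max = 62
Quantity demanded at P* = 21:
Q* = (62 - 21)/2 = 41/2
CS = (1/2) * Q* * (P_max - P*)
CS = (1/2) * 41/2 * (62 - 21)
CS = (1/2) * 41/2 * 41 = 1681/4

1681/4


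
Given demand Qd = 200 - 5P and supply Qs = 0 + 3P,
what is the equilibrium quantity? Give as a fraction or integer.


First find equilibrium price:
200 - 5P = 0 + 3P
P* = 200/8 = 25
Then substitute into demand:
Q* = 200 - 5 * 25 = 75

75


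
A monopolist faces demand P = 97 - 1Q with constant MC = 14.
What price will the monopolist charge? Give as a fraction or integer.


MR = 97 - 2Q
Set MR = MC: 97 - 2Q = 14
Q* = 83/2
Substitute into demand:
P* = 97 - 1*83/2 = 111/2

111/2


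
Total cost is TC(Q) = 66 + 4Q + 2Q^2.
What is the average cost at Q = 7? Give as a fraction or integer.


TC(7) = 66 + 4*7 + 2*7^2
TC(7) = 66 + 28 + 98 = 192
AC = TC/Q = 192/7 = 192/7

192/7


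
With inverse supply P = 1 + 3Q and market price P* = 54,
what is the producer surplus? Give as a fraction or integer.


Minimum supply price (at Q=0): P_min = 1
Quantity supplied at P* = 54:
Q* = (54 - 1)/3 = 53/3
PS = (1/2) * Q* * (P* - P_min)
PS = (1/2) * 53/3 * (54 - 1)
PS = (1/2) * 53/3 * 53 = 2809/6

2809/6


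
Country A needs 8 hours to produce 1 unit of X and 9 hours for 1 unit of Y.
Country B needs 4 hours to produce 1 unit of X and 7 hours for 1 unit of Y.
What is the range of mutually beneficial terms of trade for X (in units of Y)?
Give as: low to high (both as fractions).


Opportunity cost of X for Country A = hours_X / hours_Y = 8/9 = 8/9 units of Y
Opportunity cost of X for Country B = hours_X / hours_Y = 4/7 = 4/7 units of Y
Terms of trade must be between the two opportunity costs.
Range: 4/7 to 8/9

4/7 to 8/9


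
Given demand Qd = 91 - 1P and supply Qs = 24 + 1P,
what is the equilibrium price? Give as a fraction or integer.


At equilibrium, Qd = Qs.
91 - 1P = 24 + 1P
91 - 24 = 1P + 1P
67 = 2P
P* = 67/2 = 67/2

67/2


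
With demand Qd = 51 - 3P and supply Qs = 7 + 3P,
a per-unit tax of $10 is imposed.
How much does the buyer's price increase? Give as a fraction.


With a per-unit tax, the buyer's price increase depends on relative slopes.
Supply slope: d = 3, Demand slope: b = 3
Buyer's price increase = d * tax / (b + d)
= 3 * 10 / (3 + 3)
= 30 / 6 = 5

5


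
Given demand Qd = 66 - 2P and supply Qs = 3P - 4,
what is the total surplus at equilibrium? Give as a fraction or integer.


Find equilibrium: 66 - 2P = 3P - 4
66 + 4 = 5P
P* = 70/5 = 14
Q* = 3*14 - 4 = 38
Inverse demand: P = 33 - Q/2, so P_max = 33
Inverse supply: P = 4/3 + Q/3, so P_min = 4/3
CS = (1/2) * 38 * (33 - 14) = 361
PS = (1/2) * 38 * (14 - 4/3) = 722/3
TS = CS + PS = 361 + 722/3 = 1805/3

1805/3


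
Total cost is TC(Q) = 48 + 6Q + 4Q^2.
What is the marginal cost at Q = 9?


MC = dTC/dQ = 6 + 2*4*Q
At Q = 9:
MC = 6 + 8*9
MC = 6 + 72 = 78

78


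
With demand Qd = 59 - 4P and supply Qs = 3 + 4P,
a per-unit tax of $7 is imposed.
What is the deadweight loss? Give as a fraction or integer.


Pre-tax equilibrium quantity: Q* = 31
Post-tax equilibrium quantity: Q_tax = 17
Reduction in quantity: Q* - Q_tax = 14
DWL = (1/2) * tax * (Q* - Q_tax)
DWL = (1/2) * 7 * 14 = 49

49


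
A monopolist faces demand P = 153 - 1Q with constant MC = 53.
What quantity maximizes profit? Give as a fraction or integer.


TR = P*Q = (153 - 1Q)Q = 153Q - 1Q^2
MR = dTR/dQ = 153 - 2Q
Set MR = MC:
153 - 2Q = 53
100 = 2Q
Q* = 100/2 = 50

50


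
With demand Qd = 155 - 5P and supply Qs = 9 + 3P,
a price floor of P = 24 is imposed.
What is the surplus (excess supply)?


At P = 24:
Qd = 155 - 5*24 = 35
Qs = 9 + 3*24 = 81
Surplus = Qs - Qd = 81 - 35 = 46

46


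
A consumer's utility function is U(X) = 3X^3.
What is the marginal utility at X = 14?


MU = dU/dX = 3*3*X^(3-1)
MU = 9*X^2
At X = 14:
MU = 9 * 14^2
MU = 9 * 196 = 1764

1764


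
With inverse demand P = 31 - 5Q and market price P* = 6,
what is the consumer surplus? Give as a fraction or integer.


Maximum willingness to pay (at Q=0): P_max = 31
Quantity demanded at P* = 6:
Q* = (31 - 6)/5 = 5
CS = (1/2) * Q* * (P_max - P*)
CS = (1/2) * 5 * (31 - 6)
CS = (1/2) * 5 * 25 = 125/2

125/2


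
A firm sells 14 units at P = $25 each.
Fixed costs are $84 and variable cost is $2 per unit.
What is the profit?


Total Revenue = P * Q = 25 * 14 = $350
Total Cost = FC + VC*Q = 84 + 2*14 = $112
Profit = TR - TC = 350 - 112 = $238

$238


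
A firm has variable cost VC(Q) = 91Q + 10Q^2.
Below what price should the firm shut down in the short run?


AVC(Q) = VC(Q)/Q = 91 + 10Q
AVC is increasing in Q, so minimum AVC is at Q -> 0+.
Min AVC = 91
The firm should shut down if P < 91.

91


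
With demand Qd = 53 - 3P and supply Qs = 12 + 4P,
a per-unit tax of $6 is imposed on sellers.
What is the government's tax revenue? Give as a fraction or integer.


With tax on sellers, new supply: Qs' = 12 + 4(P - 6)
= 4P - 12
New equilibrium quantity:
Q_new = 176/7
Tax revenue = tax * Q_new = 6 * 176/7 = 1056/7

1056/7


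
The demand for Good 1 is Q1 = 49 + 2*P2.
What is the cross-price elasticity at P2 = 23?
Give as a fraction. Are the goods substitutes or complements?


dQ1/dP2 = 2
At P2 = 23: Q1 = 49 + 2*23 = 95
Exy = (dQ1/dP2)(P2/Q1) = 2 * 23 / 95 = 46/95
Since Exy > 0, the goods are substitutes.

46/95 (substitutes)


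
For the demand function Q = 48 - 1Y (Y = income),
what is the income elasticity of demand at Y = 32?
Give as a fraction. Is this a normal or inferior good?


dQ/dY = -1
At Y = 32: Q = 48 - 1*32 = 16
Ey = (dQ/dY)(Y/Q) = -1 * 32 / 16 = -2
Since Ey < 0, this is a inferior good.

-2 (inferior good)


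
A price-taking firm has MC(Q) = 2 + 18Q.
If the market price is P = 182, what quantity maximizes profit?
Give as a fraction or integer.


In perfect competition, profit is maximized where P = MC.
182 = 2 + 18Q
180 = 18Q
Q* = 180/18 = 10

10


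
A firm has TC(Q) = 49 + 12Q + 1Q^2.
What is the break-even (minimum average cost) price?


AC(Q) = 49/Q + 12 + 1Q
To minimize: dAC/dQ = -49/Q^2 + 1 = 0
Q^2 = 49/1 = 49
Q* = 7
Min AC = 49/7 + 12 + 1*7
Min AC = 7 + 12 + 7 = 26

26


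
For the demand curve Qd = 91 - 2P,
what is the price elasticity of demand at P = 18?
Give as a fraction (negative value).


dQ/dP = -2
At P = 18: Q = 91 - 2*18 = 55
E = (dQ/dP)(P/Q) = (-2)(18/55) = -36/55

-36/55


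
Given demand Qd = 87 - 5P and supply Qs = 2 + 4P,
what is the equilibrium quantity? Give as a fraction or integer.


First find equilibrium price:
87 - 5P = 2 + 4P
P* = 85/9 = 85/9
Then substitute into demand:
Q* = 87 - 5 * 85/9 = 358/9

358/9


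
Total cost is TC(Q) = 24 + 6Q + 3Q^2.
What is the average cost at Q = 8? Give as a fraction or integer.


TC(8) = 24 + 6*8 + 3*8^2
TC(8) = 24 + 48 + 192 = 264
AC = TC/Q = 264/8 = 33

33


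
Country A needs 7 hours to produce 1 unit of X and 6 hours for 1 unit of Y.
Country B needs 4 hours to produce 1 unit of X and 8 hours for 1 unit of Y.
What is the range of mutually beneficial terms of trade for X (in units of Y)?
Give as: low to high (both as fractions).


Opportunity cost of X for Country A = hours_X / hours_Y = 7/6 = 7/6 units of Y
Opportunity cost of X for Country B = hours_X / hours_Y = 4/8 = 1/2 units of Y
Terms of trade must be between the two opportunity costs.
Range: 1/2 to 7/6

1/2 to 7/6


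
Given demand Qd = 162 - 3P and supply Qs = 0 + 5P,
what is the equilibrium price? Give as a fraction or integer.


At equilibrium, Qd = Qs.
162 - 3P = 0 + 5P
162 - 0 = 3P + 5P
162 = 8P
P* = 162/8 = 81/4

81/4


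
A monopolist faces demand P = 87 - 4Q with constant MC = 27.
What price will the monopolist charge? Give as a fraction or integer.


MR = 87 - 8Q
Set MR = MC: 87 - 8Q = 27
Q* = 15/2
Substitute into demand:
P* = 87 - 4*15/2 = 57

57


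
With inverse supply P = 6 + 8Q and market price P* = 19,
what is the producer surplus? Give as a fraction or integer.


Minimum supply price (at Q=0): P_min = 6
Quantity supplied at P* = 19:
Q* = (19 - 6)/8 = 13/8
PS = (1/2) * Q* * (P* - P_min)
PS = (1/2) * 13/8 * (19 - 6)
PS = (1/2) * 13/8 * 13 = 169/16

169/16


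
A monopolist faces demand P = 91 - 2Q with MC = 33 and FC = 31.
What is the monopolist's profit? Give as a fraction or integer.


MR = MC: 91 - 4Q = 33
Q* = 29/2
P* = 91 - 2*29/2 = 62
Profit = (P* - MC)*Q* - FC
= (62 - 33)*29/2 - 31
= 29*29/2 - 31
= 841/2 - 31 = 779/2

779/2


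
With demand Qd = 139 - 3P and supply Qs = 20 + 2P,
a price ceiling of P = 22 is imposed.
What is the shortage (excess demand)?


At P = 22:
Qd = 139 - 3*22 = 73
Qs = 20 + 2*22 = 64
Shortage = Qd - Qs = 73 - 64 = 9

9


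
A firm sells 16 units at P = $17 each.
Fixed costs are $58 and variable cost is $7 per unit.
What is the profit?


Total Revenue = P * Q = 17 * 16 = $272
Total Cost = FC + VC*Q = 58 + 7*16 = $170
Profit = TR - TC = 272 - 170 = $102

$102


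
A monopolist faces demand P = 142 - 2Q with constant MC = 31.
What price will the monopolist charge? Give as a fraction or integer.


MR = 142 - 4Q
Set MR = MC: 142 - 4Q = 31
Q* = 111/4
Substitute into demand:
P* = 142 - 2*111/4 = 173/2

173/2


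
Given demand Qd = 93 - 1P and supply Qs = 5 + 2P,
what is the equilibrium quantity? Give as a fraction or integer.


First find equilibrium price:
93 - 1P = 5 + 2P
P* = 88/3 = 88/3
Then substitute into demand:
Q* = 93 - 1 * 88/3 = 191/3

191/3


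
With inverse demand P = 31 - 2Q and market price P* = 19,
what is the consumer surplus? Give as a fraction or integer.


Maximum willingness to pay (at Q=0): P_max = 31
Quantity demanded at P* = 19:
Q* = (31 - 19)/2 = 6
CS = (1/2) * Q* * (P_max - P*)
CS = (1/2) * 6 * (31 - 19)
CS = (1/2) * 6 * 12 = 36

36


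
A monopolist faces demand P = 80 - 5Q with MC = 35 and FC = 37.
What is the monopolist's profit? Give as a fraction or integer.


MR = MC: 80 - 10Q = 35
Q* = 9/2
P* = 80 - 5*9/2 = 115/2
Profit = (P* - MC)*Q* - FC
= (115/2 - 35)*9/2 - 37
= 45/2*9/2 - 37
= 405/4 - 37 = 257/4

257/4


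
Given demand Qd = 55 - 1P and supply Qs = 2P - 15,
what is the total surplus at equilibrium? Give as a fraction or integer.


Find equilibrium: 55 - 1P = 2P - 15
55 + 15 = 3P
P* = 70/3 = 70/3
Q* = 2*70/3 - 15 = 95/3
Inverse demand: P = 55 - Q/1, so P_max = 55
Inverse supply: P = 15/2 + Q/2, so P_min = 15/2
CS = (1/2) * 95/3 * (55 - 70/3) = 9025/18
PS = (1/2) * 95/3 * (70/3 - 15/2) = 9025/36
TS = CS + PS = 9025/18 + 9025/36 = 9025/12

9025/12


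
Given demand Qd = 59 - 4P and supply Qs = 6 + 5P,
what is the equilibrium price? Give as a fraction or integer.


At equilibrium, Qd = Qs.
59 - 4P = 6 + 5P
59 - 6 = 4P + 5P
53 = 9P
P* = 53/9 = 53/9

53/9


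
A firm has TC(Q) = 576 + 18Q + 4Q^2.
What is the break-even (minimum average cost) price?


AC(Q) = 576/Q + 18 + 4Q
To minimize: dAC/dQ = -576/Q^2 + 4 = 0
Q^2 = 576/4 = 144
Q* = 12
Min AC = 576/12 + 18 + 4*12
Min AC = 48 + 18 + 48 = 114

114


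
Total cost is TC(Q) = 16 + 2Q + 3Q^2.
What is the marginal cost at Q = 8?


MC = dTC/dQ = 2 + 2*3*Q
At Q = 8:
MC = 2 + 6*8
MC = 2 + 48 = 50

50


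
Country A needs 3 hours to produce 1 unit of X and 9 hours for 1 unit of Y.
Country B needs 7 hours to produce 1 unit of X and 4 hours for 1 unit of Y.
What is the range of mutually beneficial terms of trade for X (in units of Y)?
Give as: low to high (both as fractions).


Opportunity cost of X for Country A = hours_X / hours_Y = 3/9 = 1/3 units of Y
Opportunity cost of X for Country B = hours_X / hours_Y = 7/4 = 7/4 units of Y
Terms of trade must be between the two opportunity costs.
Range: 1/3 to 7/4

1/3 to 7/4


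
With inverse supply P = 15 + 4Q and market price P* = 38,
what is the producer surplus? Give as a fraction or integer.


Minimum supply price (at Q=0): P_min = 15
Quantity supplied at P* = 38:
Q* = (38 - 15)/4 = 23/4
PS = (1/2) * Q* * (P* - P_min)
PS = (1/2) * 23/4 * (38 - 15)
PS = (1/2) * 23/4 * 23 = 529/8

529/8


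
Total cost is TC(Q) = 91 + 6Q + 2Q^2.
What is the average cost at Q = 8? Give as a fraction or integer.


TC(8) = 91 + 6*8 + 2*8^2
TC(8) = 91 + 48 + 128 = 267
AC = TC/Q = 267/8 = 267/8

267/8


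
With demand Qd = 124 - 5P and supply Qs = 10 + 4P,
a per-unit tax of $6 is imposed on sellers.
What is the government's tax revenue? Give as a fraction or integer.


With tax on sellers, new supply: Qs' = 10 + 4(P - 6)
= 4P - 14
New equilibrium quantity:
Q_new = 142/3
Tax revenue = tax * Q_new = 6 * 142/3 = 284

284


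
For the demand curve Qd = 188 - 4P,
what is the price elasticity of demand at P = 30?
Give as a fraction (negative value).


dQ/dP = -4
At P = 30: Q = 188 - 4*30 = 68
E = (dQ/dP)(P/Q) = (-4)(30/68) = -30/17

-30/17


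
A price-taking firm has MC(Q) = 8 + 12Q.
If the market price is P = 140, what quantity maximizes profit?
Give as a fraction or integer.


In perfect competition, profit is maximized where P = MC.
140 = 8 + 12Q
132 = 12Q
Q* = 132/12 = 11

11


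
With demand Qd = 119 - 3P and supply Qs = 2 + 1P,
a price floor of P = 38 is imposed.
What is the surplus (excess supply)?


At P = 38:
Qd = 119 - 3*38 = 5
Qs = 2 + 1*38 = 40
Surplus = Qs - Qd = 40 - 5 = 35

35


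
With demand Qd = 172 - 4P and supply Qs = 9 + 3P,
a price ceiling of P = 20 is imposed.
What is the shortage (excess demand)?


At P = 20:
Qd = 172 - 4*20 = 92
Qs = 9 + 3*20 = 69
Shortage = Qd - Qs = 92 - 69 = 23

23


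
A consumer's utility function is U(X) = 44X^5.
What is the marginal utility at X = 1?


MU = dU/dX = 44*5*X^(5-1)
MU = 220*X^4
At X = 1:
MU = 220 * 1^4
MU = 220 * 1 = 220

220


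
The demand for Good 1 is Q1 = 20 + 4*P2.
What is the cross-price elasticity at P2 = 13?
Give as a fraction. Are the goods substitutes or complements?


dQ1/dP2 = 4
At P2 = 13: Q1 = 20 + 4*13 = 72
Exy = (dQ1/dP2)(P2/Q1) = 4 * 13 / 72 = 13/18
Since Exy > 0, the goods are substitutes.

13/18 (substitutes)


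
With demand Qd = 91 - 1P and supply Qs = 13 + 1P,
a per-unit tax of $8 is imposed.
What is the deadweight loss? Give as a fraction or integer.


Pre-tax equilibrium quantity: Q* = 52
Post-tax equilibrium quantity: Q_tax = 48
Reduction in quantity: Q* - Q_tax = 4
DWL = (1/2) * tax * (Q* - Q_tax)
DWL = (1/2) * 8 * 4 = 16

16


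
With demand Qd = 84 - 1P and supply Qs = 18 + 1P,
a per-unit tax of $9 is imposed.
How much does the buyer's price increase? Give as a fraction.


With a per-unit tax, the buyer's price increase depends on relative slopes.
Supply slope: d = 1, Demand slope: b = 1
Buyer's price increase = d * tax / (b + d)
= 1 * 9 / (1 + 1)
= 9 / 2 = 9/2

9/2


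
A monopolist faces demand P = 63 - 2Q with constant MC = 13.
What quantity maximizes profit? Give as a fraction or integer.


TR = P*Q = (63 - 2Q)Q = 63Q - 2Q^2
MR = dTR/dQ = 63 - 4Q
Set MR = MC:
63 - 4Q = 13
50 = 4Q
Q* = 50/4 = 25/2

25/2


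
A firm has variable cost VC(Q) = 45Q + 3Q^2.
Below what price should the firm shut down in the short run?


AVC(Q) = VC(Q)/Q = 45 + 3Q
AVC is increasing in Q, so minimum AVC is at Q -> 0+.
Min AVC = 45
The firm should shut down if P < 45.

45


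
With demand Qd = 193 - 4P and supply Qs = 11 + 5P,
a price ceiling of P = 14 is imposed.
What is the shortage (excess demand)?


At P = 14:
Qd = 193 - 4*14 = 137
Qs = 11 + 5*14 = 81
Shortage = Qd - Qs = 137 - 81 = 56

56


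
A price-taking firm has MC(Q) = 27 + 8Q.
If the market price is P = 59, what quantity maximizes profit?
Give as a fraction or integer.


In perfect competition, profit is maximized where P = MC.
59 = 27 + 8Q
32 = 8Q
Q* = 32/8 = 4

4


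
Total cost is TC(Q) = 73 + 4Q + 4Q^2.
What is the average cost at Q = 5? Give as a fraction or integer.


TC(5) = 73 + 4*5 + 4*5^2
TC(5) = 73 + 20 + 100 = 193
AC = TC/Q = 193/5 = 193/5

193/5


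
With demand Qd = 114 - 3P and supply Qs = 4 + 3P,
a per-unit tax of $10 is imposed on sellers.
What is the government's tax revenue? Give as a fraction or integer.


With tax on sellers, new supply: Qs' = 4 + 3(P - 10)
= 3P - 26
New equilibrium quantity:
Q_new = 44
Tax revenue = tax * Q_new = 10 * 44 = 440

440


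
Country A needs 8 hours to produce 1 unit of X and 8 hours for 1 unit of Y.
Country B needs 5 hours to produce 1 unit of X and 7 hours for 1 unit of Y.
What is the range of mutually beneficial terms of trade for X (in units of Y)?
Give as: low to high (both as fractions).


Opportunity cost of X for Country A = hours_X / hours_Y = 8/8 = 1 units of Y
Opportunity cost of X for Country B = hours_X / hours_Y = 5/7 = 5/7 units of Y
Terms of trade must be between the two opportunity costs.
Range: 5/7 to 1

5/7 to 1
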